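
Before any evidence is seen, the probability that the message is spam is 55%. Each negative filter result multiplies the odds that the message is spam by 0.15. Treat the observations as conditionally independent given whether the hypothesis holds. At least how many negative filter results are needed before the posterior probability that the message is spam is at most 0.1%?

Prior odds = 0.55/0.45 = 11/9.
Likelihood ratio per negative filter result = 0.15.
Target odds: 0.001 ÷ 0.999 = 1/999.
Need (11/9) × 0.15ⁿ ≤ 1/999, i.e. 0.15ⁿ ≤ 1/1221.
0.15³ = 0.003375 is still above 1/1221 but 0.15⁴ = 81/160000 is at or below it, so n = 4.

4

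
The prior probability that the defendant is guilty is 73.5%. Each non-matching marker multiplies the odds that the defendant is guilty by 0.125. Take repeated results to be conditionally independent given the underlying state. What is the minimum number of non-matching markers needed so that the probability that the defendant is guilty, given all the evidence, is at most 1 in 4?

2

Prior odds: 0.735 ÷ 0.265 = 147/53.
Likelihood ratio per non-matching marker = 0.125.
Target posterior odds = 0.25/0.75 = 1/3.
Require 0.125ⁿ ≤ 1/3 ÷ (147/53) = 53/441.
0.125¹ = 0.125 is still above 53/441 but 0.125² = 0.015625 is at or below it, so n = 2.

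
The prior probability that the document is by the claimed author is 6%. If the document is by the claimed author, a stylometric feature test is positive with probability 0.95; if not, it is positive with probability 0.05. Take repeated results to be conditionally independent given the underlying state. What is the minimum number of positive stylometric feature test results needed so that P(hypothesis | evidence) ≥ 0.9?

Prior odds = 0.06/0.94 = 3/47.
Likelihood ratio of a positive = 0.95/0.05 = 19.
Target odds: 0.9 ÷ 0.1 = 9.
Need (3/47) × 19ⁿ ≥ 9, i.e. 19ⁿ ≥ 141.
19¹ = 19 falls short of 141 but 19² = 361 reaches it, so n = 2.

2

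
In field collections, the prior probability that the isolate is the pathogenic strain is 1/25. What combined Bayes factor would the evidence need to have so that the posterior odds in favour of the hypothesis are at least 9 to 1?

216

Prior odds = 0.04/0.96 = 1/24.
Target odds = 9.
Required Bayes factor = 9 ÷ (1/24) = 216.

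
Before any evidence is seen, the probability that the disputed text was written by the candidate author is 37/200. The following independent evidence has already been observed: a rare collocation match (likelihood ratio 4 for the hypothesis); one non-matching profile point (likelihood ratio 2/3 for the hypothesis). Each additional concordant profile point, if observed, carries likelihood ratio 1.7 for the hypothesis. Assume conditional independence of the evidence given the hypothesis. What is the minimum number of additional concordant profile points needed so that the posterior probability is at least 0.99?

10

Prior odds = 0.185/0.815 = 37/163.
Combined Bayes factor of the evidence already in hand = 4 × (2/3) = 8/3.
Odds after that evidence = (37/163) × 8/3 = 296/489.
Target odds = 0.99/0.01 = 99.
Need 1.7ⁿ ≥ 99 ÷ (296/489) = 48411/296.
1.7⁹ ≈118.588 falls short of 48411/296 but 1.7¹⁰ ≈201.599 reaches it, so n = 10.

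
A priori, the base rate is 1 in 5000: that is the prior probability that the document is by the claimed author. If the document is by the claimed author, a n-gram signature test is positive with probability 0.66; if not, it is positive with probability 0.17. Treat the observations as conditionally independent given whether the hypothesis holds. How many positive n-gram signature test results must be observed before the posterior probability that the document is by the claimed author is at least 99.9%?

Prior odds = 0.0002/0.9998 = 1/4999.
Likelihood ratio of a positive = 0.66/0.17 = 66/17.
Target posterior odds = 0.999/0.001 = 999.
Require (66/17)ⁿ ≥ 999 ÷ (1/4999) = 4994001.
(66/17)¹¹ ≈3.02027e+06 falls short of 4994001 but (66/17)¹² ≈1.17257e+07 reaches it, so n = 12.

12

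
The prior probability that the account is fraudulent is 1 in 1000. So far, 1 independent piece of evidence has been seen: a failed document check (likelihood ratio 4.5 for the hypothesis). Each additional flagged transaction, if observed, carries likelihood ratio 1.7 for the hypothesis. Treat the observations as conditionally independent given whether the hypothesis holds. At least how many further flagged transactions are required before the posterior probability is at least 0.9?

Prior odds = 0.001/0.999 = 1/999.
Bayes factor of the evidence already in hand = 4.5.
Odds after that evidence = (1/999) × 4.5 = 1/222.
Target odds = 0.9/0.1 = 9.
Need 1.7ⁿ ≥ 9 ÷ (1/222) = 1998.
1.7¹⁴ ≈1683.78 falls short of 1998 but 1.7¹⁵ ≈2862.42 reaches it, so n = 15.

15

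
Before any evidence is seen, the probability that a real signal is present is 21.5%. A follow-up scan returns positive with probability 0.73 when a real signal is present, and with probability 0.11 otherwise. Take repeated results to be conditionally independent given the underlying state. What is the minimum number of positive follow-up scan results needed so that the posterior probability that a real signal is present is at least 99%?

Prior odds = 0.215/0.785 = 43/157.
Likelihood ratio of a positive result = 0.73/0.11 = 73/11.
Target posterior odds = 0.99/0.01 = 99.
Require (73/11)ⁿ ≥ 99 ÷ (43/157) = 15543/43.
(73/11)³ = 389017/1331 falls short of 15543/43 but (73/11)⁴ = 28398241/14641 reaches it, so n = 4.

4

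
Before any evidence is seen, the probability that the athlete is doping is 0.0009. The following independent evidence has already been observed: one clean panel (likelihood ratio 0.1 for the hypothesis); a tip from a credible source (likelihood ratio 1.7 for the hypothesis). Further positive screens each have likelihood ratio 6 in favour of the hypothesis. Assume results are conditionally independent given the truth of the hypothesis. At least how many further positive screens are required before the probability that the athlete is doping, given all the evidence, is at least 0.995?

Prior odds = 0.0009/0.9991 = 9/9991.
Combined Bayes factor of the evidence already in hand = 0.1 × 1.7 = 0.17.
Odds after that evidence = (9/9991) × 0.17 = 153/999100.
Target odds = 0.995/0.005 = 199.
Need 6ⁿ ≥ 199 ÷ (153/999100) = 198820900/153.
6⁷ = 279936 falls short of 198820900/153 but 6⁸ = 1679616 reaches it, so n = 8.

8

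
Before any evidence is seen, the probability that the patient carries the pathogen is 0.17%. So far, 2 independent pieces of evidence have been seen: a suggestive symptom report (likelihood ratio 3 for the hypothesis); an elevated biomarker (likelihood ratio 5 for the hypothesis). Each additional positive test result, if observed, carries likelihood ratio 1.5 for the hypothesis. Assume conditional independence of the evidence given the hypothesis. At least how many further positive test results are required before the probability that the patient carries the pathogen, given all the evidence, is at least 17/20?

14

Prior odds = 0.0017/0.9983 = 17/9983.
Combined Bayes factor of the evidence already in hand = 3 × 5 = 15.
Odds after that evidence = (17/9983) × 15 = 255/9983.
Target odds = 0.85/0.15 = 17/3.
Need 1.5ⁿ ≥ 17/3 ÷ (255/9983) = 9983/45.
1.5¹³ = 1594323/8192 falls short of 9983/45 but 1.5¹⁴ = 4782969/16384 reaches it, so n = 14.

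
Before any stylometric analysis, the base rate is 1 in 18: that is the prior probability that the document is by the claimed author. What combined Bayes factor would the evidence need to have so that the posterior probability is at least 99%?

1683

Prior odds = (1/18)/(17/18) = 1/17.
Target odds = 0.99/0.01 = 99.
Required Bayes factor = 99 ÷ (1/17) = 1683.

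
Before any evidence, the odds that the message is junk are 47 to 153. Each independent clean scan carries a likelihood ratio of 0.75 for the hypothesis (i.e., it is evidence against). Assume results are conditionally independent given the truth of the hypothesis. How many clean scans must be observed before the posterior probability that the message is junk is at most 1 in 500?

18

Prior odds = 47/153.
Likelihood ratio per clean scan = 0.75.
Target posterior odds = 0.002/0.998 = 1/499.
Require 0.75ⁿ ≤ 1/499 ÷ (47/153) = 153/23453.
0.75¹⁷ ≈0.00751695 is still above 153/23453 but 0.75¹⁸ ≈0.00563771 is at or below it, so n = 18.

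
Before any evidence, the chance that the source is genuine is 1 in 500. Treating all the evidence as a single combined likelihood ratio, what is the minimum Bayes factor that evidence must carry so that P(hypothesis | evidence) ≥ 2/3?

Prior odds = 0.002/0.998 = 1/499.
Target odds = (2/3)/(1/3) = 2.
Required Bayes factor = 2 ÷ (1/499) = 998.

998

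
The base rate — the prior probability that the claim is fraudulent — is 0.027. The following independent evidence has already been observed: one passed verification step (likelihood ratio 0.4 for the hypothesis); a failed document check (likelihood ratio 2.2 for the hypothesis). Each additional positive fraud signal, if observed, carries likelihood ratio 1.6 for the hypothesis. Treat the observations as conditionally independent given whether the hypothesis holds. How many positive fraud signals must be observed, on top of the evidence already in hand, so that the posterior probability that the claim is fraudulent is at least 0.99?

18

Prior odds = 0.027/0.973 = 27/973.
Combined Bayes factor of the evidence already in hand = 0.4 × 2.2 = 0.88.
Odds after that evidence = (27/973) × 0.88 = 594/24325.
Target odds = 0.99/0.01 = 99.
Need 1.6ⁿ ≥ 99 ÷ (594/24325) = 24325/6.
1.6¹⁷ ≈2951.48 falls short of 24325/6 but 1.6¹⁸ ≈4722.37 reaches it, so n = 18.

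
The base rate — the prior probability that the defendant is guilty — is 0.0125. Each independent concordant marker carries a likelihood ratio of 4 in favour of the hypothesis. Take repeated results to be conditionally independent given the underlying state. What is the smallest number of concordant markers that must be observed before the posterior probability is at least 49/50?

6

Prior odds = 0.0125/0.9875 = 1/79.
Likelihood ratio per concordant marker = 4.
Target posterior odds = 0.98/0.02 = 49.
Require 4ⁿ ≥ 49 ÷ (1/79) = 3871.
4⁵ = 1024 falls short of 3871 but 4⁶ = 4096 reaches it, so n = 6.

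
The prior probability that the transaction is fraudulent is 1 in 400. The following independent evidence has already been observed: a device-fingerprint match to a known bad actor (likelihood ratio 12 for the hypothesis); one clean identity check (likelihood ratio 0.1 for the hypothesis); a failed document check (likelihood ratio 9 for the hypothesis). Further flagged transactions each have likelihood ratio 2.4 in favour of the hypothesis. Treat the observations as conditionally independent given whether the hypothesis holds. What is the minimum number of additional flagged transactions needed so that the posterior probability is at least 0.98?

9

Prior odds = 0.0025/0.9975 = 1/399.
Combined Bayes factor of the evidence already in hand = 12 × 0.1 × 9 = 10.8.
Odds after that evidence = (1/399) × 10.8 = 18/665.
Target odds = 0.98/0.02 = 49.
Need 2.4ⁿ ≥ 49 ÷ (18/665) = 32585/18.
2.4⁸ = 429981696/390625 falls short of 32585/18 but 2.4⁹ ≈2641.81 reaches it, so n = 9.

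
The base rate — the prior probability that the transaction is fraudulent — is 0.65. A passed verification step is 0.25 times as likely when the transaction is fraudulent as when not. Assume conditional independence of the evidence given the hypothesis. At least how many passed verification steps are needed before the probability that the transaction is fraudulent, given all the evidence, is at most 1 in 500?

Prior odds: 0.65 ÷ 0.35 = 13/7.
Likelihood ratio per passed verification step = 0.25.
Target odds: 0.002 ÷ 0.998 = 1/499.
Need (13/7) × 0.25ⁿ ≤ 1/499, i.e. 0.25ⁿ ≤ 7/6487.
0.25⁴ = 0.00390625 is still above 7/6487 but 0.25⁵ = 1/1024 is at or below it, so n = 5.

5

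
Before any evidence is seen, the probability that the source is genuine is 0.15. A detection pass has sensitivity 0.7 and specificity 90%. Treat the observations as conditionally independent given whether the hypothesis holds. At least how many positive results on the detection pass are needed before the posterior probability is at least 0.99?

Prior odds = 0.15/0.85 = 3/17.
False-positive rate = 1 − 0.9 = 0.1; likelihood ratio of a positive = 0.7/0.1 = 7.
Target odds: 0.99 ÷ 0.01 = 99.
Need (3/17) × 7ⁿ ≥ 99, i.e. 7ⁿ ≥ 561.
7³ = 343 falls short of 561 but 7⁴ = 2401 reaches it, so n = 4.

4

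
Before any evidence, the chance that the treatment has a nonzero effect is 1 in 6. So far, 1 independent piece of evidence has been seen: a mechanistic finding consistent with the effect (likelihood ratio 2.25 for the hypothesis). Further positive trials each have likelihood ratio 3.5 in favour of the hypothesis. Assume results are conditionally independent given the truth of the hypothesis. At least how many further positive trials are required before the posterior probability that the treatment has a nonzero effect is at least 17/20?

3

Prior odds = (1/6)/(5/6) = 0.2.
Bayes factor of the evidence already in hand = 2.25.
Odds after that evidence = 0.2 × 2.25 = 0.45.
Target odds = 0.85/0.15 = 17/3.
Need 3.5ⁿ ≥ 17/3 ÷ 0.45 = 340/27.
3.5² = 12.25 falls short of 340/27 but 3.5³ = 42.875 reaches it, so n = 3.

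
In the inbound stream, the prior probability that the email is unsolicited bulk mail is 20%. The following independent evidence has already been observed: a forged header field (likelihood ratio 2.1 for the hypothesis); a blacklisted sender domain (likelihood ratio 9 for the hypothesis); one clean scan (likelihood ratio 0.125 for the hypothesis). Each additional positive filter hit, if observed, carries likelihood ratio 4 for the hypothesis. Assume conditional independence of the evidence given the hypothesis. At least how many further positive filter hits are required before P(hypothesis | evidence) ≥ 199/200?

5

Prior odds = 0.2/0.8 = 0.25.
Combined Bayes factor of the evidence already in hand = 2.1 × 9 × 0.125 = 2.3625.
Odds after that evidence = 0.25 × 2.3625 = 0.590625.
Target odds = 0.995/0.005 = 199.
Need 4ⁿ ≥ 199 ÷ 0.590625 = 63680/189.
4⁴ = 256 falls short of 63680/189 but 4⁵ = 1024 reaches it, so n = 5.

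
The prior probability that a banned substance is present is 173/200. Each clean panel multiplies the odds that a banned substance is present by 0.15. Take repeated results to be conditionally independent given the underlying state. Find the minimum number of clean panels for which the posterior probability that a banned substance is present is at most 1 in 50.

Prior odds = 0.865/0.135 = 173/27.
Likelihood ratio per clean panel = 0.15.
Target posterior odds = 0.02/0.98 = 1/49.
Require 0.15ⁿ ≤ 1/49 ÷ (173/27) = 27/8477.
0.15³ = 0.003375 is still above 27/8477 but 0.15⁴ = 81/160000 is at or below it, so n = 4.

4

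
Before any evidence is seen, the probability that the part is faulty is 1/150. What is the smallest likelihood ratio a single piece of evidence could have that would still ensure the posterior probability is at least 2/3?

298

Prior odds = (1/150)/(149/150) = 1/149.
Target odds = (2/3)/(1/3) = 2.
Required Bayes factor = 2 ÷ (1/149) = 298.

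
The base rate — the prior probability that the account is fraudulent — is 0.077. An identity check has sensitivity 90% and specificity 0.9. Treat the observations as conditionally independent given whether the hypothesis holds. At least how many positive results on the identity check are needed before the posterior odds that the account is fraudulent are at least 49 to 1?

Prior odds: 0.077 ÷ 0.923 = 77/923.
False-positive rate = 1 − 0.9 = 0.1; likelihood ratio of a positive = 0.9/0.1 = 9.
Target odds = 49.
Require 9ⁿ ≥ 49 ÷ (77/923) = 6461/11.
9² = 81 falls short of 6461/11 but 9³ = 729 reaches it, so n = 3.

3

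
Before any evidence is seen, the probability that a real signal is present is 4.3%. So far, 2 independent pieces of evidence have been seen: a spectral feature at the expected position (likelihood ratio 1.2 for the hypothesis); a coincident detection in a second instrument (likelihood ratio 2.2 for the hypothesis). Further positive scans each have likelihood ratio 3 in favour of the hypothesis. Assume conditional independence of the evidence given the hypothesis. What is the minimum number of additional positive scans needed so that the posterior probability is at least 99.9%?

Prior odds = 0.043/0.957 = 43/957.
Combined Bayes factor of the evidence already in hand = 1.2 × 2.2 = 2.64.
Odds after that evidence = (43/957) × 2.64 = 86/725.
Target odds = 0.999/0.001 = 999.
Need 3ⁿ ≥ 999 ÷ (86/725) = 724275/86.
3⁸ = 6561 falls short of 724275/86 but 3⁹ = 19683 reaches it, so n = 9.

9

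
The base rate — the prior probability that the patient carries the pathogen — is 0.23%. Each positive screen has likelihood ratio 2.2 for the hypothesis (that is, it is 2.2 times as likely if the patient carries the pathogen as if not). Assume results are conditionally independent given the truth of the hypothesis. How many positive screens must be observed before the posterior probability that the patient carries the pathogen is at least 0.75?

Prior odds: 0.0023 ÷ 0.9977 = 23/9977.
Likelihood ratio per positive screen = 2.2.
Target posterior odds = 0.75/0.25 = 3.
Need (23/9977) × 2.2ⁿ ≥ 3, i.e. 2.2ⁿ ≥ 29931/23.
2.2⁹ ≈1207.27 falls short of 29931/23 but 2.2¹⁰ ≈2655.99 reaches it, so n = 10.

10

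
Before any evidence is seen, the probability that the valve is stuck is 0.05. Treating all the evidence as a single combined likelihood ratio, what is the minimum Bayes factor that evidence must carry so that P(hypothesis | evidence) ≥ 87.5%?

Prior odds = 0.05/0.95 = 1/19.
Target odds = 0.875/0.125 = 7.
Required Bayes factor = 7 ÷ (1/19) = 133.

133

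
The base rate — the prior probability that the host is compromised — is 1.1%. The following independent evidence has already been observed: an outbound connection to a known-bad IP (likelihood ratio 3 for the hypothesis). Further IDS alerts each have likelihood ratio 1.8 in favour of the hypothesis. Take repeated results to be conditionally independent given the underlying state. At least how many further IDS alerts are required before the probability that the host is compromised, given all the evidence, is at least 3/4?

8

Prior odds = 0.011/0.989 = 11/989.
Bayes factor of the evidence already in hand = 3.
Odds after that evidence = (11/989) × 3 = 33/989.
Target odds = 0.75/0.25 = 3.
Need 1.8ⁿ ≥ 3 ÷ (33/989) = 989/11.
1.8⁷ = 4782969/78125 falls short of 989/11 but 1.8⁸ = 43046721/390625 reaches it, so n = 8.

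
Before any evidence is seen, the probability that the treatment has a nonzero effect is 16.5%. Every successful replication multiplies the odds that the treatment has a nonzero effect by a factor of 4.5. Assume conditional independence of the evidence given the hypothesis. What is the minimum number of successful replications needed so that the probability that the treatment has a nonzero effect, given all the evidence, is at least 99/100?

Prior odds: 0.165 ÷ 0.835 = 33/167.
Likelihood ratio per successful replication = 4.5.
Target posterior odds = 0.99/0.01 = 99.
Require 4.5ⁿ ≥ 99 ÷ (33/167) = 501.
4.5⁴ = 410.0625 falls short of 501 but 4.5⁵ = 1845.28125 reaches it, so n = 5.

5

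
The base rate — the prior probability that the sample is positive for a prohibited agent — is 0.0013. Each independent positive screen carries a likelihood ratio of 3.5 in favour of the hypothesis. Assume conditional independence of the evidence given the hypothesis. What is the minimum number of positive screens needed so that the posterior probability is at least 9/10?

8

Prior odds = 0.0013/0.9987 = 13/9987.
Likelihood ratio per positive screen = 3.5.
Target odds: 0.9 ÷ 0.1 = 9.
Need (13/9987) × 3.5ⁿ ≥ 9, i.e. 3.5ⁿ ≥ 89883/13.
3.5⁷ = 823543/128 falls short of 89883/13 but 3.5⁸ = 5764801/256 reaches it, so n = 8.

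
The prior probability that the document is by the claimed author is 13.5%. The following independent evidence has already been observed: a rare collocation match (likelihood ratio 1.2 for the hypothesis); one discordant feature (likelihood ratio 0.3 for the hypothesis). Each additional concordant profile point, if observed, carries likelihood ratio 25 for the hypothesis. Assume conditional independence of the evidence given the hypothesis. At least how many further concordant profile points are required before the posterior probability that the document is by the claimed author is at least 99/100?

Prior odds = 0.135/0.865 = 27/173.
Combined Bayes factor of the evidence already in hand = 1.2 × 0.3 = 0.36.
Odds after that evidence = (27/173) × 0.36 = 243/4325.
Target odds = 0.99/0.01 = 99.
Need 25ⁿ ≥ 99 ÷ (243/4325) = 47575/27.
25² = 625 falls short of 47575/27 but 25³ = 15625 reaches it, so n = 3.

3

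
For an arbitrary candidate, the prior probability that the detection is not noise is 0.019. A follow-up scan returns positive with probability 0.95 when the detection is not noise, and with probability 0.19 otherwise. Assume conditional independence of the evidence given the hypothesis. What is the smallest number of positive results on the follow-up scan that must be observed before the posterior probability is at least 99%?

Prior odds: 0.019 ÷ 0.981 = 19/981.
Likelihood ratio of a positive result = 0.95/0.19 = 5.
Target posterior odds = 0.99/0.01 = 99.
Need (19/981) × 5ⁿ ≥ 99, i.e. 5ⁿ ≥ 97119/19.
5⁵ = 3125 falls short of 97119/19 but 5⁶ = 15625 reaches it, so n = 6.

6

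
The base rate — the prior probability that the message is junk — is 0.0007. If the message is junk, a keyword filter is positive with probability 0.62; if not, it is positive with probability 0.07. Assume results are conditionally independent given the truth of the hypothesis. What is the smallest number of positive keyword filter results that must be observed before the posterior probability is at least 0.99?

Prior odds: 0.0007 ÷ 0.9993 = 7/9993.
Likelihood ratio of a positive = 0.62/0.07 = 62/7.
Target odds: 0.99 ÷ 0.01 = 99.
Need (7/9993) × (62/7)ⁿ ≥ 99, i.e. (62/7)ⁿ ≥ 989307/7.
(62/7)⁵ = 916132832/16807 falls short of 989307/7 but (62/7)⁶ ≈482794 reaches it, so n = 6.

6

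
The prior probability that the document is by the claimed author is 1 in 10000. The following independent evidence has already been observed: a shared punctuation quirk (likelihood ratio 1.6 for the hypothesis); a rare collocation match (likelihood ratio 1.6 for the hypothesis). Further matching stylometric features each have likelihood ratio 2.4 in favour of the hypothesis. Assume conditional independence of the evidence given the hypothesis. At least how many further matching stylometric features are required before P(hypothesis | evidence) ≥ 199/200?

16

Prior odds = 0.0001/0.9999 = 1/9999.
Combined Bayes factor of the evidence already in hand = 1.6 × 1.6 = 2.56.
Odds after that evidence = (1/9999) × 2.56 = 64/249975.
Target odds = 0.995/0.005 = 199.
Need 2.4ⁿ ≥ 199 ÷ (64/249975) = 49745025/64.
2.4¹⁵ ≈504857 falls short of 49745025/64 but 2.4¹⁶ ≈1.21166e+06 reaches it, so n = 16.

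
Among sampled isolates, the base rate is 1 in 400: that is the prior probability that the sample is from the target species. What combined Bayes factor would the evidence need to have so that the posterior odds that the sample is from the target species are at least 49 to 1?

Prior odds = 0.0025/0.9975 = 1/399.
Target odds = 49.
Required Bayes factor = 49 ÷ (1/399) = 19551.

19551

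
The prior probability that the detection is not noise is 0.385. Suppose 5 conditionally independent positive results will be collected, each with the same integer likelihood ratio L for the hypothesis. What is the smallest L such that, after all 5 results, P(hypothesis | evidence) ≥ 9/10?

Prior odds = 0.385/0.615 = 77/123.
Target odds = 0.9/0.1 = 9.
Need L⁵ ≥ 9 ÷ (77/123) = 1107/77.
1⁵ = 1 < 1107/77 ≤ 32 = 2⁵, so L = 2.

2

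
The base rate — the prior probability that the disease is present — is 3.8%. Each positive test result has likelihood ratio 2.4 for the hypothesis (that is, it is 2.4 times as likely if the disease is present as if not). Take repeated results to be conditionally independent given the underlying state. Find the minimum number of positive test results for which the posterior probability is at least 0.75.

5

Prior odds: 0.038 ÷ 0.962 = 19/481.
Likelihood ratio per positive test result = 2.4.
Target posterior odds = 0.75/0.25 = 3.
Require 2.4ⁿ ≥ 3 ÷ (19/481) = 1443/19.
2.4⁴ = 33.1776 falls short of 1443/19 but 2.4⁵ = 79.62624 reaches it, so n = 5.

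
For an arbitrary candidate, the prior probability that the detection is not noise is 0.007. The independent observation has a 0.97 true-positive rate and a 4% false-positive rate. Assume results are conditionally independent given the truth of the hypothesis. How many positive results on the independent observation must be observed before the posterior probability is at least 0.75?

Prior odds: 0.007 ÷ 0.993 = 7/993.
Likelihood ratio of a positive result = 0.97/0.04 = 24.25.
Target posterior odds = 0.75/0.25 = 3.
Require 24.25ⁿ ≥ 3 ÷ (7/993) = 2979/7.
24.25¹ = 24.25 falls short of 2979/7 but 24.25² = 588.0625 reaches it, so n = 2.

2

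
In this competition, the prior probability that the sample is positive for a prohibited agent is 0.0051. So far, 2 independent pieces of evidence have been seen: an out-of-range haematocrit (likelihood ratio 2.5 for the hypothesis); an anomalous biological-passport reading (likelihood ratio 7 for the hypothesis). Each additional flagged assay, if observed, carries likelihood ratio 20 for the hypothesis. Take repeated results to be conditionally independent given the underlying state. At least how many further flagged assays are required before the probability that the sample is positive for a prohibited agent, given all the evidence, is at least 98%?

3

Prior odds = 0.0051/0.9949 = 51/9949.
Combined Bayes factor of the evidence already in hand = 2.5 × 7 = 17.5.
Odds after that evidence = (51/9949) × 17.5 = 1785/19898.
Target odds = 0.98/0.02 = 49.
Need 20ⁿ ≥ 49 ÷ (1785/19898) = 139286/255.
20² = 400 falls short of 139286/255 but 20³ = 8000 reaches it, so n = 3.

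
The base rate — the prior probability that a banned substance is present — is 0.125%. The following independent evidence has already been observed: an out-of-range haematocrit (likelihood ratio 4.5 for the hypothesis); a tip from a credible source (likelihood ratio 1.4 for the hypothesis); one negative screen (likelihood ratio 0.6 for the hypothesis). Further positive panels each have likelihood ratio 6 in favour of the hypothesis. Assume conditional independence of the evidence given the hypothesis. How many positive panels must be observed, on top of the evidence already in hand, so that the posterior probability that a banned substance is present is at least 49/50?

Prior odds = 0.00125/0.99875 = 1/799.
Combined Bayes factor of the evidence already in hand = 4.5 × 1.4 × 0.6 = 3.78.
Odds after that evidence = (1/799) × 3.78 = 189/39950.
Target odds = 0.98/0.02 = 49.
Need 6ⁿ ≥ 49 ÷ (189/39950) = 279650/27.
6⁵ = 7776 falls short of 279650/27 but 6⁶ = 46656 reaches it, so n = 6.

6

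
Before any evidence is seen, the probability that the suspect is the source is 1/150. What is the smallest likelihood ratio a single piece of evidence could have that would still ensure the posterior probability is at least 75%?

447

Prior odds = (1/150)/(149/150) = 1/149.
Target odds = 0.75/0.25 = 3.
Required Bayes factor = 3 ÷ (1/149) = 447.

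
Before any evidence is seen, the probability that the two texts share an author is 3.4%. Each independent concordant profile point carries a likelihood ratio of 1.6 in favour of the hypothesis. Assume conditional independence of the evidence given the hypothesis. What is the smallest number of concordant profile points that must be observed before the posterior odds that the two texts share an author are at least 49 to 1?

16

Prior odds = 0.034/0.966 = 17/483.
Likelihood ratio per concordant profile point = 1.6.
Target odds = 49.
Require 1.6ⁿ ≥ 49 ÷ (17/483) = 23667/17.
1.6¹⁵ ≈1152.92 falls short of 23667/17 but 1.6¹⁶ ≈1844.67 reaches it, so n = 16.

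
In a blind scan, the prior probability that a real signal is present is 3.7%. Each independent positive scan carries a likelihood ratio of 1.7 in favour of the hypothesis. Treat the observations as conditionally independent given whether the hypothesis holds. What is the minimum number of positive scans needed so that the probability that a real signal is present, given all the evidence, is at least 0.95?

12

Prior odds = 0.037/0.963 = 37/963.
Likelihood ratio per positive scan = 1.7.
Target odds: 0.95 ÷ 0.05 = 19.
Require 1.7ⁿ ≥ 19 ÷ (37/963) = 18297/37.
1.7¹¹ ≈342.719 falls short of 18297/37 but 1.7¹² ≈582.622 reaches it, so n = 12.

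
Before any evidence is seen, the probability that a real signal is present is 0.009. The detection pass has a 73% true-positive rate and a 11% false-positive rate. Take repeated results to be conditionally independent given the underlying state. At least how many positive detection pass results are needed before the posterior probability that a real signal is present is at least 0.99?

5

Prior odds: 0.009 ÷ 0.991 = 9/991.
Likelihood ratio of a positive result = 0.73/0.11 = 73/11.
Target odds: 0.99 ÷ 0.01 = 99.
Need (9/991) × (73/11)ⁿ ≥ 99, i.e. (73/11)ⁿ ≥ 10901.
(73/11)⁴ = 28398241/14641 falls short of 10901 but (73/11)⁵ ≈12872.1 reaches it, so n = 5.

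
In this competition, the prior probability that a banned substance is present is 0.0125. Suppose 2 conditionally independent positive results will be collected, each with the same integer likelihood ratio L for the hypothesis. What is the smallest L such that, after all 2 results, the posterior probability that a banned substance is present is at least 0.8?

18

Prior odds = 0.0125/0.9875 = 1/79.
Target odds = 0.8/0.2 = 4.
Need L² ≥ 4 ÷ (1/79) = 316.
17² = 289 < 316 ≤ 324 = 18², so L = 18.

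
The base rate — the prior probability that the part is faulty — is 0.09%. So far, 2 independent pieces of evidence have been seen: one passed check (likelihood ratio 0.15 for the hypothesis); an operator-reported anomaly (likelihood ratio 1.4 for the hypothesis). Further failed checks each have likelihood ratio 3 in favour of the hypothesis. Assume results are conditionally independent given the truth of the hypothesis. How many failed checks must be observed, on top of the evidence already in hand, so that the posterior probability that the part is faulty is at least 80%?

Prior odds = 0.0009/0.9991 = 9/9991.
Combined Bayes factor of the evidence already in hand = 0.15 × 1.4 = 0.21.
Odds after that evidence = (9/9991) × 0.21 = 189/999100.
Target odds = 0.8/0.2 = 4.
Need 3ⁿ ≥ 4 ÷ (189/999100) = 3996400/189.
3⁹ = 19683 falls short of 3996400/189 but 3¹⁰ = 59049 reaches it, so n = 10.

10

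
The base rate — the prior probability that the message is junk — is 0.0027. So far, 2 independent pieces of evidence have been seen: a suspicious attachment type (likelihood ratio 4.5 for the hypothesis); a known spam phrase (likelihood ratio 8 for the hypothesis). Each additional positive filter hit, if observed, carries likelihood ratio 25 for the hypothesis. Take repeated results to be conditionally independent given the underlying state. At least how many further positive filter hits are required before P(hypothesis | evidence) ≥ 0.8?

2

Prior odds = 0.0027/0.9973 = 27/9973.
Combined Bayes factor of the evidence already in hand = 4.5 × 8 = 36.
Odds after that evidence = (27/9973) × 36 = 972/9973.
Target odds = 0.8/0.2 = 4.
Need 25ⁿ ≥ 4 ÷ (972/9973) = 9973/243.
25¹ = 25 falls short of 9973/243 but 25² = 625 reaches it, so n = 2.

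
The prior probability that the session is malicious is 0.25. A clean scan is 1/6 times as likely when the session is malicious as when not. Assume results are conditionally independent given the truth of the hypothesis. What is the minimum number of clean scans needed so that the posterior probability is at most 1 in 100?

Prior odds: 0.25 ÷ 0.75 = 1/3.
Likelihood ratio per clean scan = 1/6.
Target posterior odds = 0.01/0.99 = 1/99.
Require (1/6)ⁿ ≤ 1/99 ÷ (1/3) = 1/33.
(1/6)¹ = 1/6 is still above 1/33 but (1/6)² = 1/36 is at or below it, so n = 2.

2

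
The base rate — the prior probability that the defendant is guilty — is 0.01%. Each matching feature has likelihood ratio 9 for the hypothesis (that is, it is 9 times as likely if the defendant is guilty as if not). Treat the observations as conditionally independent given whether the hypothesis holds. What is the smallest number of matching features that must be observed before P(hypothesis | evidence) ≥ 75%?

5

Prior odds = 0.0001/0.9999 = 1/9999.
Likelihood ratio per matching feature = 9.
Target odds: 0.75 ÷ 0.25 = 3.
Require 9ⁿ ≥ 3 ÷ (1/9999) = 29997.
9⁴ = 6561 falls short of 29997 but 9⁵ = 59049 reaches it, so n = 5.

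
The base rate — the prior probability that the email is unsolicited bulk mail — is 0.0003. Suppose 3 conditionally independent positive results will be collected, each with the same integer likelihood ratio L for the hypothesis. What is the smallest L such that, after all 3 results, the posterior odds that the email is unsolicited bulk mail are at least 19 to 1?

Prior odds = 0.0003/0.9997 = 3/9997.
Target odds = 19.
Need L³ ≥ 19 ÷ (3/9997) = 189943/3.
39³ = 59319 < 189943/3 ≤ 64000 = 40³, so L = 40.

40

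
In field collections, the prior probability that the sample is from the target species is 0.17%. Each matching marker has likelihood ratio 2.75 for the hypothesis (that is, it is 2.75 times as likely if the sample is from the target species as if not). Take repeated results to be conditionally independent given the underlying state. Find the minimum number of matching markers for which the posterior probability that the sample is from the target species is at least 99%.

11

Prior odds: 0.0017 ÷ 0.9983 = 17/9983.
Likelihood ratio per matching marker = 2.75.
Target posterior odds = 0.99/0.01 = 99.
Require 2.75ⁿ ≥ 99 ÷ (17/9983) = 988317/17.
2.75¹⁰ ≈24735.9 falls short of 988317/17 but 2.75¹¹ ≈68023.6 reaches it, so n = 11.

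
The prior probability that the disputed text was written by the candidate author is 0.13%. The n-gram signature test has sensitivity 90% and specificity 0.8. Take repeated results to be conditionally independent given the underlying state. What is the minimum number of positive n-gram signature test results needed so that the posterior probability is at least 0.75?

6

Prior odds: 0.0013 ÷ 0.9987 = 13/9987.
False-positive rate = 1 − 0.8 = 0.2; likelihood ratio of a positive = 0.9/0.2 = 4.5.
Target posterior odds = 0.75/0.25 = 3.
Need (13/9987) × 4.5ⁿ ≥ 3, i.e. 4.5ⁿ ≥ 29961/13.
4.5⁵ = 1845.28125 falls short of 29961/13 but 4.5⁶ = 8303.765625 reaches it, so n = 6.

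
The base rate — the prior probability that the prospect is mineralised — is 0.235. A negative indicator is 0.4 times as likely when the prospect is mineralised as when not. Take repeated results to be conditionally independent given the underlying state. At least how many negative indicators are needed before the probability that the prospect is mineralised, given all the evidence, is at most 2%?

Prior odds: 0.235 ÷ 0.765 = 47/153.
Likelihood ratio per negative indicator = 0.4.
Target posterior odds = 0.02/0.98 = 1/49.
Need (47/153) × 0.4ⁿ ≤ 1/49, i.e. 0.4ⁿ ≤ 153/2303.
0.4² = 0.16 is still above 153/2303 but 0.4³ = 0.064 is at or below it, so n = 3.

3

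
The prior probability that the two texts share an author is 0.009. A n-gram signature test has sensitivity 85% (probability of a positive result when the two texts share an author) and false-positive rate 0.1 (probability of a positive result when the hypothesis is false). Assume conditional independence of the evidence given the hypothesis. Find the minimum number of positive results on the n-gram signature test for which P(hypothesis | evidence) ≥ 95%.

Prior odds: 0.009 ÷ 0.991 = 9/991.
Likelihood ratio of a positive result = 0.85/0.1 = 8.5.
Target posterior odds = 0.95/0.05 = 19.
Require 8.5ⁿ ≥ 19 ÷ (9/991) = 18829/9.
8.5³ = 614.125 falls short of 18829/9 but 8.5⁴ = 5220.0625 reaches it, so n = 4.

4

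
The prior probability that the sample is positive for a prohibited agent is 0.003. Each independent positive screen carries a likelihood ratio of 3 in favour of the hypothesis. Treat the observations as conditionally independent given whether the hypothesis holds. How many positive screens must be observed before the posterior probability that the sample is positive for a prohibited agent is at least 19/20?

8

Prior odds: 0.003 ÷ 0.997 = 3/997.
Likelihood ratio per positive screen = 3.
Target posterior odds = 0.95/0.05 = 19.
Need (3/997) × 3ⁿ ≥ 19, i.e. 3ⁿ ≥ 18943/3.
3⁷ = 2187 falls short of 18943/3 but 3⁸ = 6561 reaches it, so n = 8.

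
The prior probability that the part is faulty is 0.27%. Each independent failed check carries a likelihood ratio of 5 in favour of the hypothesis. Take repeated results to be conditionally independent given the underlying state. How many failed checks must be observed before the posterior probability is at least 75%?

5

Prior odds = 0.0027/0.9973 = 27/9973.
Likelihood ratio per failed check = 5.
Target odds: 0.75 ÷ 0.25 = 3.
Need (27/9973) × 5ⁿ ≥ 3, i.e. 5ⁿ ≥ 9973/9.
5⁴ = 625 falls short of 9973/9 but 5⁵ = 3125 reaches it, so n = 5.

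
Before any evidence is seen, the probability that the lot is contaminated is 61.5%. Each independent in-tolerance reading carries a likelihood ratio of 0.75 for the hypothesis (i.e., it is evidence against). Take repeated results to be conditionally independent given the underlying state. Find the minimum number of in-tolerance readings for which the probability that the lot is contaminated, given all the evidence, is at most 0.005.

Prior odds: 0.615 ÷ 0.385 = 123/77.
Likelihood ratio per in-tolerance reading = 0.75.
Target posterior odds = 0.005/0.995 = 1/199.
Require 0.75ⁿ ≤ 1/199 ÷ (123/77) = 77/24477.
0.75²⁰ ≈0.00317121 is still above 77/24477 but 0.75²¹ ≈0.00237841 is at or below it, so n = 21.

21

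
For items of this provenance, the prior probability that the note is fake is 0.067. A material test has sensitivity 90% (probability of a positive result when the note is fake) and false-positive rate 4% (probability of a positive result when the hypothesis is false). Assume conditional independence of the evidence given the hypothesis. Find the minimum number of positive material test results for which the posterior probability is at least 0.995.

3

Prior odds: 0.067 ÷ 0.933 = 67/933.
Likelihood ratio of a positive result = 0.9/0.04 = 22.5.
Target odds: 0.995 ÷ 0.005 = 199.
Need (67/933) × 22.5ⁿ ≥ 199, i.e. 22.5ⁿ ≥ 185667/67.
22.5² = 506.25 falls short of 185667/67 but 22.5³ = 11390.625 reaches it, so n = 3.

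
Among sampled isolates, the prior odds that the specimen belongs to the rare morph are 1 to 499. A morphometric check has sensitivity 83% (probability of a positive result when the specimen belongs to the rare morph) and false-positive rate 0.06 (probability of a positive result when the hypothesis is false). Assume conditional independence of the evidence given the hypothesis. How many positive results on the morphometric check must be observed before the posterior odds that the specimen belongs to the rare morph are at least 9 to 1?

Prior odds = 1/499.
Likelihood ratio of a positive result = 0.83/0.06 = 83/6.
Target odds = 9.
Need (1/499) × (83/6)ⁿ ≥ 9, i.e. (83/6)ⁿ ≥ 4491.
(83/6)³ = 571787/216 falls short of 4491 but (83/6)⁴ = 47458321/1296 reaches it, so n = 4.

4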